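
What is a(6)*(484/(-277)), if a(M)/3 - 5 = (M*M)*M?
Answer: -320892/277 ≈ -1158.5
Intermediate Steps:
a(M) = 15 + 3*M**3 (a(M) = 15 + 3*((M*M)*M) = 15 + 3*(M**2*M) = 15 + 3*M**3)
a(6)*(484/(-277)) = (15 + 3*6**3)*(484/(-277)) = (15 + 3*216)*(484*(-1/277)) = (15 + 648)*(-484/277) = 663*(-484/277) = -320892/277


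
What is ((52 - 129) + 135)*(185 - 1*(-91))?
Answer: 16008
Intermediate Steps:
((52 - 129) + 135)*(185 - 1*(-91)) = (-77 + 135)*(185 + 91) = 58*276 = 16008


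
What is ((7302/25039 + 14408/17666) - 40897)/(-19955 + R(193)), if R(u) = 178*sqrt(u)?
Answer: 824161876908565/395971157646449 + 7351581763454*sqrt(193)/395971157646449 ≈ 2.3393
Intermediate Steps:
((7302/25039 + 14408/17666) - 40897)/(-19955 + R(193)) = ((7302/25039 + 14408/17666) - 40897)/(-19955 + 178*sqrt(193)) = ((7302*(1/25039) + 14408*(1/17666)) - 40897)/(-19955 + 178*sqrt(193)) = ((7302/25039 + 7204/8833) - 40897)/(-19955 + 178*sqrt(193)) = (3354514/3029719 - 40897)/(-19955 + 178*sqrt(193)) = -123903063429/(3029719*(-19955 + 178*sqrt(193)))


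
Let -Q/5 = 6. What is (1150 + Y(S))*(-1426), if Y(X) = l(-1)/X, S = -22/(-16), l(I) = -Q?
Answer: -18381140/11 ≈ -1.6710e+6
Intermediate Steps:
Q = -30 (Q = -5*6 = -30)
l(I) = 30 (l(I) = -1*(-30) = 30)
S = 11/8 (S = -22*(-1/16) = 11/8 ≈ 1.3750)
Y(X) = 30/X
(1150 + Y(S))*(-1426) = (1150 + 30/(11/8))*(-1426) = (1150 + 30*(8/11))*(-1426) = (1150 + 240/11)*(-1426) = (12890/11)*(-1426) = -18381140/11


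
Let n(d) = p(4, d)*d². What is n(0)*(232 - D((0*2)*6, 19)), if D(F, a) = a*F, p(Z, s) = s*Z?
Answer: 0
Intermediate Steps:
p(Z, s) = Z*s
D(F, a) = F*a
n(d) = 4*d³ (n(d) = (4*d)*d² = 4*d³)
n(0)*(232 - D((0*2)*6, 19)) = (4*0³)*(232 - (0*2)*6*19) = (4*0)*(232 - 0*6*19) = 0*(232 - 0*19) = 0*(232 - 1*0) = 0*(232 + 0) = 0*232 = 0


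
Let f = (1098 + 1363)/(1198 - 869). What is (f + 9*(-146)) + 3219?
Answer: 629206/329 ≈ 1912.5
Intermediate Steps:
f = 2461/329 ≈ 7.4802
(f + 9*(-146)) + 3219 = (2461/329 + 9*(-146)) + 3219 = (2461/329 - 1314) + 3219 = -429845/329 + 3219 = 629206/329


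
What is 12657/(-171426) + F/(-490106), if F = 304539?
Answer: -4867431188/7001409263 ≈ -0.69521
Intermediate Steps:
12657/(-171426) + F/(-490106) = 12657/(-171426) + 304539/(-490106) = 12657*(-1/171426) + 304539*(-1/490106) = -4219/57142 - 304539/490106 = -4867431188/7001409263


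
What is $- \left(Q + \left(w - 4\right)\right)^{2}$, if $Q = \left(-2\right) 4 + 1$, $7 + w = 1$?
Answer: $-289$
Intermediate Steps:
$w = -6$ ($w = -7 + 1 = -6$)
$Q = -7$ ($Q = -8 + 1 = -7$)
$- \left(Q + \left(w - 4\right)\right)^{2} = - \left(-7 - 10\right)^{2} = - \left(-17\right)^{2} = \left(-1\right) 289 = -289$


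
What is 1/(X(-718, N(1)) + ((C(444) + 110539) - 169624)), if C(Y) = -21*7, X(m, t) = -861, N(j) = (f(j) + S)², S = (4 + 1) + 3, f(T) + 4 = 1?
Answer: -1/60093 ≈ -1.6641e-5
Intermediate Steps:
f(T) = -3 (f(T) = -4 + 1 = -3)
S = 8 (S = 5 + 3 = 8)
N(j) = 25 (N(j) = (-3 + 8)² = 5² = 25)
C(Y) = -147
1/(X(-718, N(1)) + ((C(444) + 110539) - 169624)) = 1/(-861 + ((-147 + 110539) - 169624)) = 1/(-861 + (110392 - 169624)) = 1/(-861 - 59232) = 1/(-60093) = -1/60093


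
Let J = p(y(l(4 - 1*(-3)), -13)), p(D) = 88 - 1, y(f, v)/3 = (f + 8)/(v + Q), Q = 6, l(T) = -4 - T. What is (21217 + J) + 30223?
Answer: 51527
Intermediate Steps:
y(f, v) = 3*(8 + f)/(6 + v) (y(f, v) = 3*((f + 8)/(v + 6)) = 3*((8 + f)/(6 + v)) = 3*(8 + f)/(6 + v))
p(D) = 87
J = 87
(21217 + J) + 30223 = (21217 + 87) + 30223 = 21304 + 30223 = 51527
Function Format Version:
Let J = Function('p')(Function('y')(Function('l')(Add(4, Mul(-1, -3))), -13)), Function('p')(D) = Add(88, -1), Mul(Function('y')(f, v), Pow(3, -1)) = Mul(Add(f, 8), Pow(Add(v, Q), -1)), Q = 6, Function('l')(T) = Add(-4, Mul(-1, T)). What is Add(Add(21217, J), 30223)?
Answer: 51527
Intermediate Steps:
Function('y')(f, v) = Mul(3, Pow(Add(6, v), -1), Add(8, f)) (Function('y')(f, v) = Mul(3, Mul(Add(f, 8), Pow(Add(v, 6), -1))) = Mul(3, Mul(Add(8, f), Pow(Add(6, v), -1))) = Mul(3, Mul(Pow(Add(6, v), -1), Add(8, f))) = Mul(3, Pow(Add(6, v), -1), Add(8, f)))
Function('p')(D) = 87
J = 87
Add(Add(21217, J), 30223) = Add(Add(21217, 87), 30223) = Add(21304, 30223) = 51527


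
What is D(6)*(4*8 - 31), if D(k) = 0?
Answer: 0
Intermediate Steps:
D(6)*(4*8 - 31) = 0*(4*8 - 31) = 0*(32 - 31) = 0*1 = 0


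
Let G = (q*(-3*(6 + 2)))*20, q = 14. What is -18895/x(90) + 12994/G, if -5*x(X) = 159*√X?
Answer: -6497/3360 + 18895*√10/954 ≈ 60.699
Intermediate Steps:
x(X) = -159*√X/5
G = -6720 (G = (14*(-3*(6 + 2)))*20 = (14*(-3*8))*20 = (14*(-24))*20 = -336*20 = -6720)
-18895/x(90) + 12994/G = -18895*(-√10/954) + 12994/(-6720) = -18895*(-√10/954) + 12994*(-1/6720) = -18895*(-√10/954) - 6497/3360 = -(-18895)*√10/954 - 6497/3360 = 18895*√10/954 - 6497/3360 = -6497/3360 + 18895*√10/954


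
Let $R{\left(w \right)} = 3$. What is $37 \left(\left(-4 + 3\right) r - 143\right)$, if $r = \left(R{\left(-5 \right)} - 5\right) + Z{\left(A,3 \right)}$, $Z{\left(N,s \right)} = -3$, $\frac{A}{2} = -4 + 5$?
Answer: $-5106$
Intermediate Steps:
$A = 2$ ($A = 2 \left(-4 + 5\right) = 2 \cdot 1 = 2$)
$r = -5$ ($r = \left(3 - 5\right) - 3 = -2 - 3 = -5$)
$37 \left(\left(-4 + 3\right) r - 143\right) = 37 \left(\left(-4 + 3\right) \left(-5\right) - 143\right) = 37 \left(\left(-1\right) \left(-5\right) - 143\right) = 37 \left(5 - 143\right) = 37 \left(-138\right) = -5106$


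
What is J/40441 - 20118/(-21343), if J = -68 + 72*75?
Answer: 132484702/123304609 ≈ 1.0745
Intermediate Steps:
J = 5332 (J = -68 + 5400 = 5332)
J/40441 - 20118/(-21343) = 5332/40441 - 20118/(-21343) = 5332*(1/40441) - 20118*(-1/21343) = 5332/40441 + 2874/3049 = 132484702/123304609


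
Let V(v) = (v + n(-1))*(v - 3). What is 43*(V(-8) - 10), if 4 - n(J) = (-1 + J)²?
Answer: 3354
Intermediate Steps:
n(J) = 4 - (-1 + J)²
V(v) = v*(-3 + v) (V(v) = (v + (4 - (-1 - 1)²))*(v - 3) = (v + (4 - 1*(-2)²))*(-3 + v) = (v + (4 - 1*4))*(-3 + v) = (v + (4 - 4))*(-3 + v) = (v + 0)*(-3 + v) = v*(-3 + v))
43*(V(-8) - 10) = 43*(-8*(-3 - 8) - 10) = 43*(-8*(-11) - 10) = 43*(88 - 10) = 43*78 = 3354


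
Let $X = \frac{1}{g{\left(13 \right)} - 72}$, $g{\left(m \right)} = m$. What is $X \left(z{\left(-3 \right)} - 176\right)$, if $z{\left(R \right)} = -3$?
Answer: $\frac{179}{59} \approx 3.0339$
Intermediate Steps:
$X = - \frac{1}{59}$ ($X = \frac{1}{13 - 72} = \frac{1}{-59} = - \frac{1}{59} \approx -0.016949$)
$X \left(z{\left(-3 \right)} - 176\right) = - \frac{-3 - 176}{59} = \left(- \frac{1}{59}\right) \left(-179\right) = \frac{179}{59}$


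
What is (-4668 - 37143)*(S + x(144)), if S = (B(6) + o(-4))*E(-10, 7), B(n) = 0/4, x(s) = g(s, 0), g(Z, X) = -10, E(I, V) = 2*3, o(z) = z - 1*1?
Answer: 1672440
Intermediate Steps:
o(z) = -1 + z (o(z) = z - 1 = -1 + z)
E(I, V) = 6
x(s) = -10
B(n) = 0 (B(n) = 0*(1/4) = 0)
S = -30 (S = (0 + (-1 - 4))*6 = (0 - 5)*6 = -5*6 = -30)
(-4668 - 37143)*(S + x(144)) = (-4668 - 37143)*(-30 - 10) = -41811*(-40) = 1672440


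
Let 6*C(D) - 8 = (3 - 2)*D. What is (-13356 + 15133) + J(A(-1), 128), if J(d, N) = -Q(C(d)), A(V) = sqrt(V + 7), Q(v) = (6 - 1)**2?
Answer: 1752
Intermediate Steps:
C(D) = 4/3 + D/6 (C(D) = 4/3 + ((3 - 2)*D)/6 = 4/3 + (1*D)/6 = 4/3 + D/6)
Q(v) = 25 (Q(v) = 5**2 = 25)
A(V) = sqrt(7 + V)
J(d, N) = -25 (J(d, N) = -1*25 = -25)
(-13356 + 15133) + J(A(-1), 128) = (-13356 + 15133) - 25 = 1777 - 25 = 1752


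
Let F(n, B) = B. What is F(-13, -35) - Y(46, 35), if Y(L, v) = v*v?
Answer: -1260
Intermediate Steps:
Y(L, v) = v²
F(-13, -35) - Y(46, 35) = -35 - 1*35² = -35 - 1*1225 = -35 - 1225 = -1260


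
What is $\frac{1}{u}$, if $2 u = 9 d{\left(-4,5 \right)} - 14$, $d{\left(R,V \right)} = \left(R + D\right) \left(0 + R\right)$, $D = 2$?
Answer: $\frac{1}{29} \approx 0.034483$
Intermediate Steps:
$d{\left(R,V \right)} = R \left(2 + R\right)$ ($d{\left(R,V \right)} = \left(R + 2\right) \left(0 + R\right) = \left(2 + R\right) R = R \left(2 + R\right)$)
$u = 29$ ($u = \frac{9 \left(- 4 \left(2 - 4\right)\right) - 14}{2} = \frac{9 \left(\left(-4\right) \left(-2\right)\right) - 14}{2} = \frac{9 \cdot 8 - 14}{2} = \frac{72 - 14}{2} = \frac{1}{2} \cdot 58 = 29$)
$\frac{1}{u} = \frac{1}{29}$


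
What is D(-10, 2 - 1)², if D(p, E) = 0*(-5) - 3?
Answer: 9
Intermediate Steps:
D(p, E) = -3 (D(p, E) = 0 - 3 = -3)
D(-10, 2 - 1)² = (-3)² = 9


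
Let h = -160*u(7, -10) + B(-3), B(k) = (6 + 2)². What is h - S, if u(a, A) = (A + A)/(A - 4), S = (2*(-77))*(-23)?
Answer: -25946/7 ≈ -3706.6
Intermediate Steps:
S = 3542 (S = -154*(-23) = 3542)
u(a, A) = 2*A/(-4 + A) (u(a, A) = (2*A)/(-4 + A) = 2*A/(-4 + A))
B(k) = 64 (B(k) = 8² = 64)
h = -1152/7 (h = -320*(-10)/(-4 - 10) + 64 = -320*(-10)/(-14) + 64 = -320*(-10)*(-1)/14 + 64 = -160*10/7 + 64 = -1600/7 + 64 = -1152/7 ≈ -164.57)
h - S = -1152/7 - 1*3542 = -1152/7 - 3542 = -25946/7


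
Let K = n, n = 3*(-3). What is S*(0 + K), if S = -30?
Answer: 270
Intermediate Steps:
n = -9
K = -9
S*(0 + K) = -30*(0 - 9) = -30*(-9) = 270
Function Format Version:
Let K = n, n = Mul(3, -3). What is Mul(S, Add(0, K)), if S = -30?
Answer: 270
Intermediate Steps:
n = -9
K = -9
Mul(S, Add(0, K)) = Mul(-30, Add(0, -9)) = Mul(-30, -9) = 270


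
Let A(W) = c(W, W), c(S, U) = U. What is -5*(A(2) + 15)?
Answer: -85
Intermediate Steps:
A(W) = W
-5*(A(2) + 15) = -5*(2 + 15) = -5*17 = -85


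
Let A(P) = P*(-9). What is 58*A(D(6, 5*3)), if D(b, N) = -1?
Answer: 522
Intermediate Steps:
A(P) = -9*P
58*A(D(6, 5*3)) = 58*(-9*(-1)) = 58*9 = 522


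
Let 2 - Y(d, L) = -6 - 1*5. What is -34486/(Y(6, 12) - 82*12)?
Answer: 34486/971 ≈ 35.516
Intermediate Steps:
Y(d, L) = 13 (Y(d, L) = 2 - (-6 - 1*5) = 2 - (-6 - 5) = 2 - 1*(-11) = 2 + 11 = 13)
-34486/(Y(6, 12) - 82*12) = -34486/(13 - 82*12) = -34486/(13 - 984) = -34486/(-971) = -34486*(-1/971) = 34486/971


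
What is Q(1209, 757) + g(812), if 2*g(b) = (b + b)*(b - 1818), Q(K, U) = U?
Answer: -816115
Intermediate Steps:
g(b) = b*(-1818 + b) (g(b) = ((b + b)*(b - 1818))/2 = ((2*b)*(-1818 + b))/2 = (2*b*(-1818 + b))/2 = b*(-1818 + b))
Q(1209, 757) + g(812) = 757 + 812*(-1818 + 812) = 757 + 812*(-1006) = 757 - 816872 = -816115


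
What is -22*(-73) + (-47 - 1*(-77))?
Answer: 1636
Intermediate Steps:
-22*(-73) + (-47 - 1*(-77)) = 1606 + (-47 + 77) = 1606 + 30 = 1636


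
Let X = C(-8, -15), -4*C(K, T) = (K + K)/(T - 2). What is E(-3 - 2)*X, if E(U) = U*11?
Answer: 220/17 ≈ 12.941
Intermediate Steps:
E(U) = 11*U
C(K, T) = -K/(2*(-2 + T)) (C(K, T) = -(K + K)/(4*(T - 2)) = -2*K/(4*(-2 + T)) = -K/(2*(-2 + T)))
X = -4/17 (X = -1*(-8)/(-4 + 2*(-15)) = -1*(-8)/(-4 - 30) = -1*(-8)/(-34) = -1*(-8)*(-1/34) = -4/17 ≈ -0.23529)
E(-3 - 2)*X = (11*(-3 - 2))*(-4/17) = (11*(-5))*(-4/17) = -55*(-4/17) = 220/17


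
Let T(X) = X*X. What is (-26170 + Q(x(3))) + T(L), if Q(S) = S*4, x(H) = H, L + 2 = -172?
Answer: 4118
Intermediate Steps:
L = -174 (L = -2 - 172 = -174)
T(X) = X**2
Q(S) = 4*S
(-26170 + Q(x(3))) + T(L) = (-26170 + 4*3) + (-174)**2 = (-26170 + 12) + 30276 = -26158 + 30276 = 4118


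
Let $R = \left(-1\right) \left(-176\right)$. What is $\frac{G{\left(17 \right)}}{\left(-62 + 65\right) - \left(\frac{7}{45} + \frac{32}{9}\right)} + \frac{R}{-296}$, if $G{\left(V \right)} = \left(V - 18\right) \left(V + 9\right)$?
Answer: $\frac{21293}{592} \approx 35.968$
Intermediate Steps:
$R = 176$
$G{\left(V \right)} = \left(-18 + V\right) \left(9 + V\right)$
$\frac{G{\left(17 \right)}}{\left(-62 + 65\right) - \left(\frac{7}{45} + \frac{32}{9}\right)} + \frac{R}{-296} = \frac{-162 + 17^{2} - 153}{\left(-62 + 65\right) - \left(\frac{7}{45} + \frac{32}{9}\right)} + \frac{176}{-296} = \frac{-162 + 289 - 153}{3 - \frac{167}{45}} + 176 \left(- \frac{1}{296}\right) = - \frac{26}{3 - \frac{167}{45}} - \frac{22}{37} = - \frac{26}{- \frac{32}{45}} - \frac{22}{37} = \left(-26\right) \left(- \frac{45}{32}\right) - \frac{22}{37} = \frac{585}{16} - \frac{22}{37} = \frac{21293}{592}$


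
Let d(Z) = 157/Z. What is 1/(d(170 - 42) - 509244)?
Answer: -128/65183075 ≈ -1.9637e-6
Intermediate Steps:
1/(d(170 - 42) - 509244) = 1/(157/(170 - 42) - 509244) = 1/(157/128 - 509244) = 1/(-65183075/128) = -128/65183075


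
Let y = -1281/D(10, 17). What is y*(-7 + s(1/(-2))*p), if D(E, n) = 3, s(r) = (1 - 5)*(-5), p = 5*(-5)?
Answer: 216489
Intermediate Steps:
p = -25
s(r) = 20 (s(r) = -4*(-5) = 20)
y = -427 (y = -1281/3 = -1281*⅓ = -427)
y*(-7 + s(1/(-2))*p) = -427*(-7 + 20*(-25)) = -427*(-7 - 500) = -427*(-507) = 216489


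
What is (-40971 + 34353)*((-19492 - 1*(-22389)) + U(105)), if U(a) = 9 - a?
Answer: -18537018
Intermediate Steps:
(-40971 + 34353)*((-19492 - 1*(-22389)) + U(105)) = (-40971 + 34353)*((-19492 - 1*(-22389)) + (9 - 1*105)) = -6618*((-19492 + 22389) + (9 - 105)) = -6618*(2897 - 96) = -6618*2801 = -18537018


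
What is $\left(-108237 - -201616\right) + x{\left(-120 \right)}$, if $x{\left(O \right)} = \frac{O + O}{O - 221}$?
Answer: $\frac{31842479}{341} \approx 93380.0$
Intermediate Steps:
$x{\left(O \right)} = \frac{2 O}{-221 + O}$
$\left(-108237 - -201616\right) + x{\left(-120 \right)} = \left(-108237 - -201616\right) + 2 \left(-120\right) \frac{1}{-221 - 120} = \left(-108237 + 201616\right) + 2 \left(-120\right) \frac{1}{-341} = 93379 + 2 \left(-120\right) \left(- \frac{1}{341}\right) = 93379 + \frac{240}{341} = \frac{31842479}{341}$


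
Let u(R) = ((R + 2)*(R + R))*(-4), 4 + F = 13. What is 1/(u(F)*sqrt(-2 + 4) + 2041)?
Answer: 2041/2911153 + 792*sqrt(2)/2911153 ≈ 0.0010858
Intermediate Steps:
F = 9 (F = -4 + 13 = 9)
u(R) = -8*R*(2 + R) (u(R) = ((2 + R)*(2*R))*(-4) = (2*R*(2 + R))*(-4) = -8*R*(2 + R))
1/(u(F)*sqrt(-2 + 4) + 2041) = 1/((-8*9*(2 + 9))*sqrt(-2 + 4) + 2041) = 1/((-8*9*11)*sqrt(2) + 2041) = 1/(-792*sqrt(2) + 2041) = 1/(2041 - 792*sqrt(2))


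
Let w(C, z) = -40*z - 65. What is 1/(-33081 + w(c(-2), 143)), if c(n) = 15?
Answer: -1/38866 ≈ -2.5729e-5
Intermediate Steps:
w(C, z) = -65 - 40*z
1/(-33081 + w(c(-2), 143)) = 1/(-33081 + (-65 - 40*143)) = 1/(-33081 + (-65 - 5720)) = 1/(-33081 - 5785) = 1/(-38866) = -1/38866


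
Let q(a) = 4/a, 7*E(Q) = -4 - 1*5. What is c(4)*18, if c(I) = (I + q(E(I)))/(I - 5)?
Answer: -16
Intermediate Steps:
E(Q) = -9/7 (E(Q) = (-4 - 1*5)/7 = (-4 - 5)/7 = (1/7)*(-9) = -9/7)
c(I) = (-28/9 + I)/(-5 + I) (c(I) = (I + 4/(-9/7))/(I - 5) = (I + 4*(-7/9))/(-5 + I) = (I - 28/9)/(-5 + I) = (-28/9 + I)/(-5 + I))
c(4)*18 = ((-28/9 + 4)/(-5 + 4))*18 = ((8/9)/(-1))*18 = -1*8/9*18 = -8/9*18 = -16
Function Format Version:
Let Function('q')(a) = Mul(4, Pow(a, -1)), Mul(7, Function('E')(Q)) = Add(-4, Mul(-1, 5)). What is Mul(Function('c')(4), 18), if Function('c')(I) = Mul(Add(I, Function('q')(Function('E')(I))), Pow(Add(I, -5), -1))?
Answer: -16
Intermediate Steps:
Function('E')(Q) = Rational(-9, 7) (Function('E')(Q) = Mul(Rational(1, 7), Add(-4, Mul(-1, 5))) = Mul(Rational(1, 7), Add(-4, -5)) = Mul(Rational(1, 7), -9) = Rational(-9, 7))
Function('c')(I) = Mul(Pow(Add(-5, I), -1), Add(Rational(-28, 9), I)) (Function('c')(I) = Mul(Add(I, Mul(4, Pow(Rational(-9, 7), -1))), Pow(Add(I, -5), -1)) = Mul(Add(I, Mul(4, Rational(-7, 9))), Pow(Add(-5, I), -1)) = Mul(Add(I, Rational(-28, 9)), Pow(Add(-5, I), -1)) = Mul(Add(Rational(-28, 9), I), Pow(Add(-5, I), -1)) = Mul(Pow(Add(-5, I), -1), Add(Rational(-28, 9), I)))
Mul(Function('c')(4), 18) = Mul(Mul(Pow(Add(-5, 4), -1), Add(Rational(-28, 9), 4)), 18) = Mul(Mul(Pow(-1, -1), Rational(8, 9)), 18) = Mul(Mul(-1, Rational(8, 9)), 18) = Mul(Rational(-8, 9), 18) = -16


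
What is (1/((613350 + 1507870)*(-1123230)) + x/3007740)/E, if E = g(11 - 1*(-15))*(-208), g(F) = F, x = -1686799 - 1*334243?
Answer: 26752060710606183/215307360552458886400 ≈ 0.00012425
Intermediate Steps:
x = -2021042 (x = -1686799 - 334243 = -2021042)
E = -5408 (E = (11 - 1*(-15))*(-208) = (11 + 15)*(-208) = 26*(-208) = -5408)
(1/((613350 + 1507870)*(-1123230)) + x/3007740)/E = (1/((613350 + 1507870)*(-1123230)) - 2021042/3007740)/(-5408) = (-1/1123230/2121220 - 2021042*1/3007740)*(-1/5408) = ((1/2121220)*(-1/1123230) - 1010521/1503870)*(-1/5408) = (-1/2382617940600 - 1010521/1503870)*(-1/5408) = -26752060710606183/39812751581445800*(-1/5408) = 26752060710606183/215307360552458886400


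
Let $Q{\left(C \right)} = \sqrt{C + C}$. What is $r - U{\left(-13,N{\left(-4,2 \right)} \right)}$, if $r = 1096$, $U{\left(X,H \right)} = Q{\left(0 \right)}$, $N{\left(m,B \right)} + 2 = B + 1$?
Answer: $1096$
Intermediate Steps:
$Q{\left(C \right)} = \sqrt{2} \sqrt{C}$ ($Q{\left(C \right)} = \sqrt{2 C} = \sqrt{2} \sqrt{C}$)
$N{\left(m,B \right)} = -1 + B$ ($N{\left(m,B \right)} = -2 + \left(B + 1\right) = -2 + \left(1 + B\right) = -1 + B$)
$U{\left(X,H \right)} = 0$ ($U{\left(X,H \right)} = \sqrt{2} \sqrt{0} = \sqrt{2} \cdot 0 = 0$)
$r - U{\left(-13,N{\left(-4,2 \right)} \right)} = 1096 - 0 = 1096 + 0 = 1096$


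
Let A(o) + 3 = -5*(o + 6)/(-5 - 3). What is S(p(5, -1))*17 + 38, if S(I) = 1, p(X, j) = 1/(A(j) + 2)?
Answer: 55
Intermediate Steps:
A(o) = 3/4 + 5*o/8 (A(o) = -3 - 5*(o + 6)/(-5 - 3) = -3 - 5*(6 + o)/(-8) = -3 - 5*(6 + o)*(-1)/8 = -3 - 5*(-3/4 - o/8) = -3 + (15/4 + 5*o/8) = 3/4 + 5*o/8)
p(X, j) = 1/(11/4 + 5*j/8) (p(X, j) = 1/((3/4 + 5*j/8) + 2) = 1/(11/4 + 5*j/8))
S(p(5, -1))*17 + 38 = 1*17 + 38 = 17 + 38 = 55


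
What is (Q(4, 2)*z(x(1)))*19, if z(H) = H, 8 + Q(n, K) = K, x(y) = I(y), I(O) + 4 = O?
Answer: 342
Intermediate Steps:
I(O) = -4 + O
x(y) = -4 + y
Q(n, K) = -8 + K
(Q(4, 2)*z(x(1)))*19 = ((-8 + 2)*(-4 + 1))*19 = -6*(-3)*19 = 18*19 = 342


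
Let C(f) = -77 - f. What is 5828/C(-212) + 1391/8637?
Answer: 16841407/388665 ≈ 43.331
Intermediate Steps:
5828/C(-212) + 1391/8637 = 5828/(-77 - 1*(-212)) + 1391/8637 = 5828/(-77 + 212) + 1391*(1/8637) = 5828/135 + 1391/8637 = 16841407/388665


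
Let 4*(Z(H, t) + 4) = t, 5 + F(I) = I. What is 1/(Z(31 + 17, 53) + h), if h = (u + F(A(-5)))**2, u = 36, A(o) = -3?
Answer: 4/3173 ≈ 0.0012606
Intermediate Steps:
F(I) = -5 + I
Z(H, t) = -4 + t/4
h = 784 (h = (36 + (-5 - 3))**2 = (36 - 8)**2 = 28**2 = 784)
1/(Z(31 + 17, 53) + h) = 1/((-4 + (1/4)*53) + 784) = 1/((-4 + 53/4) + 784) = 1/(37/4 + 784) = 1/(3173/4) = 4/3173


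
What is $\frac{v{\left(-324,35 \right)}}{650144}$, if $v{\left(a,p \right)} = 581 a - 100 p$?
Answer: $- \frac{5992}{20317} \approx -0.29493$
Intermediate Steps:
$v{\left(a,p \right)} = - 100 p + 581 a$
$\frac{v{\left(-324,35 \right)}}{650144} = \frac{\left(-100\right) 35 + 581 \left(-324\right)}{650144} = \left(-3500 - 188244\right) \frac{1}{650144} = \left(-191744\right) \frac{1}{650144} = - \frac{5992}{20317}$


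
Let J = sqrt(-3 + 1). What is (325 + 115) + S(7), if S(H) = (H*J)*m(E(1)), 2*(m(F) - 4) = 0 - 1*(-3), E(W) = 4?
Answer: 440 + 77*I*sqrt(2)/2 ≈ 440.0 + 54.447*I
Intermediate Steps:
m(F) = 11/2 (m(F) = 4 + (0 - 1*(-3))/2 = 4 + (0 + 3)/2 = 4 + (1/2)*3 = 4 + 3/2 = 11/2)
J = I*sqrt(2) (J = sqrt(-2) = I*sqrt(2) ≈ 1.4142*I)
S(H) = 11*I*H*sqrt(2)/2 (S(H) = (H*(I*sqrt(2)))*(11/2) = (I*H*sqrt(2))*(11/2) = 11*I*H*sqrt(2)/2)
(325 + 115) + S(7) = (325 + 115) + (11/2)*I*7*sqrt(2) = 440 + 77*I*sqrt(2)/2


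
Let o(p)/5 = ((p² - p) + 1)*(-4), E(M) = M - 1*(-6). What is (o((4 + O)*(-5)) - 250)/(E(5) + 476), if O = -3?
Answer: -870/487 ≈ -1.7864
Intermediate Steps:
E(M) = 6 + M (E(M) = M + 6 = 6 + M)
o(p) = -20 - 20*p² + 20*p (o(p) = 5*(((p² - p) + 1)*(-4)) = 5*((1 + p² - p)*(-4)) = 5*(-4 - 4*p² + 4*p) = -20 - 20*p² + 20*p)
(o((4 + O)*(-5)) - 250)/(E(5) + 476) = ((-20 - 20*25*(4 - 3)² + 20*((4 - 3)*(-5))) - 250)/((6 + 5) + 476) = ((-20 - 20*(1*(-5))² + 20*(1*(-5))) - 250)/(11 + 476) = ((-20 - 20*(-5)² + 20*(-5)) - 250)/487 = ((-20 - 20*25 - 100) - 250)*(1/487) = ((-20 - 500 - 100) - 250)*(1/487) = (-620 - 250)*(1/487) = -870*1/487 = -870/487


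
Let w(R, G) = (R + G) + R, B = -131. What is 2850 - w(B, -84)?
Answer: 3196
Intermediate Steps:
w(R, G) = G + 2*R (w(R, G) = (G + R) + R = G + 2*R)
2850 - w(B, -84) = 2850 - (-84 + 2*(-131)) = 2850 - (-84 - 262) = 2850 - 1*(-346) = 2850 + 346 = 3196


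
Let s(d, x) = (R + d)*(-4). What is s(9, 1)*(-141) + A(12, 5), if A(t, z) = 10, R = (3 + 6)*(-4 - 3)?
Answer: -30446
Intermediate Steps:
R = -63 (R = 9*(-7) = -63)
s(d, x) = 252 - 4*d (s(d, x) = (-63 + d)*(-4) = 252 - 4*d)
s(9, 1)*(-141) + A(12, 5) = (252 - 4*9)*(-141) + 10 = (252 - 36)*(-141) + 10 = 216*(-141) + 10 = -30456 + 10 = -30446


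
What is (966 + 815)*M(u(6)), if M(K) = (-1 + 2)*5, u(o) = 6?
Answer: 8905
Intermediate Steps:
M(K) = 5 (M(K) = 1*5 = 5)
(966 + 815)*M(u(6)) = (966 + 815)*5 = 1781*5 = 8905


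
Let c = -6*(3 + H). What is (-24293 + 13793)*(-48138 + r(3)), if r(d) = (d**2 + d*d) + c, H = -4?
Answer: 505197000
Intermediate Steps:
c = 6 (c = -6*(3 - 4) = -6*(-1) = 6)
r(d) = 6 + 2*d**2 (r(d) = (d**2 + d*d) + 6 = (d**2 + d**2) + 6 = 2*d**2 + 6 = 6 + 2*d**2)
(-24293 + 13793)*(-48138 + r(3)) = (-24293 + 13793)*(-48138 + (6 + 2*3**2)) = -10500*(-48138 + (6 + 2*9)) = -10500*(-48138 + (6 + 18)) = -10500*(-48138 + 24) = -10500*(-48114) = 505197000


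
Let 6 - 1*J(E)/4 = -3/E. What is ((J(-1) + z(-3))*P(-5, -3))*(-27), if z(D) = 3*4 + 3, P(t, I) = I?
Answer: 2187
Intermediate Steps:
J(E) = 24 + 12/E (J(E) = 24 - (-12)/E = 24 + 12/E)
z(D) = 15 (z(D) = 12 + 3 = 15)
((J(-1) + z(-3))*P(-5, -3))*(-27) = (((24 + 12/(-1)) + 15)*(-3))*(-27) = (((24 + 12*(-1)) + 15)*(-3))*(-27) = (((24 - 12) + 15)*(-3))*(-27) = ((12 + 15)*(-3))*(-27) = (27*(-3))*(-27) = -81*(-27) = 2187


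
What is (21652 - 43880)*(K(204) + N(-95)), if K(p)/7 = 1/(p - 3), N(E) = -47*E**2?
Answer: 1895140786304/201 ≈ 9.4286e+9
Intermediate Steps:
K(p) = 7/(-3 + p) (K(p) = 7/(p - 3) = 7/(-3 + p))
(21652 - 43880)*(K(204) + N(-95)) = (21652 - 43880)*(7/(-3 + 204) - 47*(-95)**2) = -22228*(7/201 - 47*9025) = -22228*(7*(1/201) - 424175) = -22228*(7/201 - 424175) = -22228*(-85259168/201) = 1895140786304/201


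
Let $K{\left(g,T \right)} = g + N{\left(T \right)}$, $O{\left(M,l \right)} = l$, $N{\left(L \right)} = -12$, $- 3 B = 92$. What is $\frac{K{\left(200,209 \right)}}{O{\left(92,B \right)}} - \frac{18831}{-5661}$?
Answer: $- \frac{121696}{43401} \approx -2.804$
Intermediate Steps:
$B = - \frac{92}{3}$ ($B = \left(- \frac{1}{3}\right) 92 = - \frac{92}{3} \approx -30.667$)
$K{\left(g,T \right)} = -12 + g$ ($K{\left(g,T \right)} = g - 12 = -12 + g$)
$\frac{K{\left(200,209 \right)}}{O{\left(92,B \right)}} - \frac{18831}{-5661} = \frac{-12 + 200}{- \frac{92}{3}} - \frac{18831}{-5661} = 188 \left(- \frac{3}{92}\right) - - \frac{6277}{1887} = - \frac{141}{23} + \frac{6277}{1887} = - \frac{121696}{43401}$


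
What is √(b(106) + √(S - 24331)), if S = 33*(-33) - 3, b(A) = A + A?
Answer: √(212 + I*√25423) ≈ 15.448 + 5.1608*I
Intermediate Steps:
b(A) = 2*A
S = -1092 (S = -1089 - 3 = -1092)
√(b(106) + √(S - 24331)) = √(2*106 + √(-1092 - 24331)) = √(212 + √(-25423)) = √(212 + I*√25423)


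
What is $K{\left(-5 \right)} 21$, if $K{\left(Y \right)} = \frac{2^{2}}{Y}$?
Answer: $- \frac{84}{5} \approx -16.8$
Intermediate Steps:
$K{\left(Y \right)} = \frac{4}{Y}$
$K{\left(-5 \right)} 21 = \frac{4}{-5} \cdot 21 = 4 \left(- \frac{1}{5}\right) 21 = \left(- \frac{4}{5}\right) 21 = - \frac{84}{5}$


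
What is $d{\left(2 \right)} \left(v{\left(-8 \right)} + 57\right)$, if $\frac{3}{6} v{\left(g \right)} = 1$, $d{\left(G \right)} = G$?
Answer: $118$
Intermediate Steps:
$v{\left(g \right)} = 2$ ($v{\left(g \right)} = 2 \cdot 1 = 2$)
$d{\left(2 \right)} \left(v{\left(-8 \right)} + 57\right) = 2 \left(2 + 57\right) = 2 \cdot 59 = 118$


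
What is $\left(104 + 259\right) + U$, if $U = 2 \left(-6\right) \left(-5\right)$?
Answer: $423$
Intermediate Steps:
$U = 60$ ($U = \left(-12\right) \left(-5\right) = 60$)
$\left(104 + 259\right) + U = \left(104 + 259\right) + 60 = 363 + 60 = 423$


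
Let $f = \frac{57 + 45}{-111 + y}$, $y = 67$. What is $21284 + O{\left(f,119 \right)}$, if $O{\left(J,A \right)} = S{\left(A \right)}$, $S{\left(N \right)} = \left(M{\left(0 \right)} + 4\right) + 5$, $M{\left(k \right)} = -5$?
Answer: $21288$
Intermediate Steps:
$f = - \frac{51}{22}$ ($f = \frac{57 + 45}{-111 + 67} = \frac{102}{-44} = 102 \left(- \frac{1}{44}\right) = - \frac{51}{22} \approx -2.3182$)
$S{\left(N \right)} = 4$ ($S{\left(N \right)} = \left(-5 + 4\right) + 5 = -1 + 5 = 4$)
$O{\left(J,A \right)} = 4$
$21284 + O{\left(f,119 \right)} = 21284 + 4 = 21288$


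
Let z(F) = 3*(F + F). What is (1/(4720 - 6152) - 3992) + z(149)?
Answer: -4436337/1432 ≈ -3098.0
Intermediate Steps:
z(F) = 6*F (z(F) = 3*(2*F) = 6*F)
(1/(4720 - 6152) - 3992) + z(149) = (1/(4720 - 6152) - 3992) + 6*149 = (1/(-1432) - 3992) + 894 = (-1/1432 - 3992) + 894 = -5716545/1432 + 894 = -4436337/1432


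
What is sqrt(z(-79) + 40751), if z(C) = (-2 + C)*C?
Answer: 5*sqrt(1886) ≈ 217.14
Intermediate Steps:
z(C) = C*(-2 + C)
sqrt(z(-79) + 40751) = sqrt(-79*(-2 - 79) + 40751) = sqrt(-79*(-81) + 40751) = sqrt(6399 + 40751) = sqrt(47150) = 5*sqrt(1886)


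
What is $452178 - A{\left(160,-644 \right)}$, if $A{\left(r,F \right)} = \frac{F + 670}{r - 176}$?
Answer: $\frac{3617437}{8} \approx 4.5218 \cdot 10^{5}$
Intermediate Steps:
$A{\left(r,F \right)} = \frac{670 + F}{-176 + r}$
$452178 - A{\left(160,-644 \right)} = 452178 - \frac{670 - 644}{-176 + 160} = 452178 - \frac{1}{-16} \cdot 26 = 452178 - \left(- \frac{1}{16}\right) 26 = 452178 - - \frac{13}{8} = 452178 + \frac{13}{8} = \frac{3617437}{8}$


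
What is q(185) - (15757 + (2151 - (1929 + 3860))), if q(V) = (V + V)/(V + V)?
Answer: -12118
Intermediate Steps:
q(V) = 1 (q(V) = (2*V)/((2*V)) = (2*V)*(1/(2*V)) = 1)
q(185) - (15757 + (2151 - (1929 + 3860))) = 1 - (15757 + (2151 - (1929 + 3860))) = 1 - (15757 + (2151 - 1*5789)) = 1 - (15757 + (2151 - 5789)) = 1 - (15757 - 3638) = 1 - 1*12119 = 1 - 12119 = -12118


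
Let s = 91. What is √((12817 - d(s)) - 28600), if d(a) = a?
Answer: I*√15874 ≈ 125.99*I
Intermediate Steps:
√((12817 - d(s)) - 28600) = √((12817 - 1*91) - 28600) = √((12817 - 91) - 28600) = √(12726 - 28600) = √(-15874) = I*√15874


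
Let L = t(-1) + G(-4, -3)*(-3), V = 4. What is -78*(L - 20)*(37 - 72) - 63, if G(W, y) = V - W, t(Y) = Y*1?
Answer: -122913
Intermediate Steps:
t(Y) = Y
G(W, y) = 4 - W
L = -25 (L = -1 + (4 - 1*(-4))*(-3) = -1 + (4 + 4)*(-3) = -1 + 8*(-3) = -1 - 24 = -25)
-78*(L - 20)*(37 - 72) - 63 = -78*(-25 - 20)*(37 - 72) - 63 = -(-3510)*(-35) - 63 = -78*1575 - 63 = -122850 - 63 = -122913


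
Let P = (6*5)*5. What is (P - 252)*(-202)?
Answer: 20604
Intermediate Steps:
P = 150 (P = 30*5 = 150)
(P - 252)*(-202) = (150 - 252)*(-202) = -102*(-202) = 20604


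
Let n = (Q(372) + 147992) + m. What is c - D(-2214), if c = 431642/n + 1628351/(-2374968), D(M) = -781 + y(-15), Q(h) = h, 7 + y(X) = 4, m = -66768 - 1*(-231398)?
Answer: 291651223725545/371675367096 ≈ 784.69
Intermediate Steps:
m = 164630 (m = -66768 + 231398 = 164630)
y(X) = -3 (y(X) = -7 + 4 = -3)
n = 312994 (n = (372 + 147992) + 164630 = 148364 + 164630 = 312994)
D(M) = -784 (D(M) = -781 - 3 = -784)
c = 257735922281/371675367096 (c = 431642/312994 + 1628351/(-2374968) = 431642*(1/312994) + 1628351*(-1/2374968) = 215821/156497 - 1628351/2374968 = 257735922281/371675367096 ≈ 0.69344)
c - D(-2214) = 257735922281/371675367096 - 1*(-784) = 257735922281/371675367096 + 784 = 291651223725545/371675367096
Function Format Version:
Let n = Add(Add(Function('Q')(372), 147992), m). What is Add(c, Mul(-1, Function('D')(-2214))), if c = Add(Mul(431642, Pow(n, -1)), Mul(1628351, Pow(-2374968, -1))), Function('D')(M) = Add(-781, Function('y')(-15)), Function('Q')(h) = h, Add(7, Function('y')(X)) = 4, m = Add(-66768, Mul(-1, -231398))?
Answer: Rational(291651223725545, 371675367096) ≈ 784.69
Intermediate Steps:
m = 164630 (m = Add(-66768, 231398) = 164630)
Function('y')(X) = -3 (Function('y')(X) = Add(-7, 4) = -3)
n = 312994 (n = Add(Add(372, 147992), 164630) = Add(148364, 164630) = 312994)
Function('D')(M) = -784 (Function('D')(M) = Add(-781, -3) = -784)
c = Rational(257735922281, 371675367096) (c = Add(Mul(431642, Pow(312994, -1)), Mul(1628351, Pow(-2374968, -1))) = Add(Mul(431642, Rational(1, 312994)), Mul(1628351, Rational(-1, 2374968))) = Add(Rational(215821, 156497), Rational(-1628351, 2374968)) = Rational(257735922281, 371675367096) ≈ 0.69344)
Add(c, Mul(-1, Function('D')(-2214))) = Add(Rational(257735922281, 371675367096), Mul(-1, -784)) = Add(Rational(257735922281, 371675367096), 784) = Rational(291651223725545, 371675367096)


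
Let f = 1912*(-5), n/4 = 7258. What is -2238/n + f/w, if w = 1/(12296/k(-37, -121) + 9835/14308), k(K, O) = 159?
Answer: -16598045675947/22253028 ≈ -7.4588e+5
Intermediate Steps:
n = 29032 (n = 4*7258 = 29032)
f = -9560
w = 6132/478423 (w = 1/(12296/159 + 9835/14308) = 1/(12296*(1/159) + 9835*(1/14308)) = 1/(232/3 + 1405/2044) = 1/(478423/6132) = 6132/478423 ≈ 0.012817)
-2238/n + f/w = -2238/29032 - 9560/6132/478423 = -2238*1/29032 - 9560*478423/6132 = -1119/14516 - 1143430970/1533 = -16598045675947/22253028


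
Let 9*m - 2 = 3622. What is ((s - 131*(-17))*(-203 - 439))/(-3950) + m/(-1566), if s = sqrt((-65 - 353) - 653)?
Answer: 1678029683/4639275 + 963*I*sqrt(119)/1975 ≈ 361.7 + 5.319*I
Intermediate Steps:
s = 3*I*sqrt(119) (s = sqrt(-418 - 653) = sqrt(-1071) = 3*I*sqrt(119) ≈ 32.726*I)
m = 1208/3 (m = 2/9 + (1/9)*3622 = 2/9 + 3622/9 = 1208/3 ≈ 402.67)
((s - 131*(-17))*(-203 - 439))/(-3950) + m/(-1566) = ((3*I*sqrt(119) - 131*(-17))*(-203 - 439))/(-3950) + (1208/3)/(-1566) = ((3*I*sqrt(119) + 2227)*(-642))*(-1/3950) + (1208/3)*(-1/1566) = ((2227 + 3*I*sqrt(119))*(-642))*(-1/3950) - 604/2349 = (-1429734 - 1926*I*sqrt(119))*(-1/3950) - 604/2349 = (714867/1975 + 963*I*sqrt(119)/1975) - 604/2349 = 1678029683/4639275 + 963*I*sqrt(119)/1975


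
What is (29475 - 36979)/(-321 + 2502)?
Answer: -7504/2181 ≈ -3.4406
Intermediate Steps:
(29475 - 36979)/(-321 + 2502) = -7504/2181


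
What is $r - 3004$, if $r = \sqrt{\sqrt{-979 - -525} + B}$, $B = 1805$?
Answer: $-3004 + \sqrt{1805 + i \sqrt{454}} \approx -2961.5 + 0.25076 i$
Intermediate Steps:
$r = \sqrt{1805 + i \sqrt{454}}$ ($r = \sqrt{\sqrt{-979 - -525} + 1805} = \sqrt{\sqrt{-979 + 525} + 1805} = \sqrt{\sqrt{-454} + 1805} = \sqrt{i \sqrt{454} + 1805} = \sqrt{1805 + i \sqrt{454}} \approx 42.486 + 0.2508 i$)
$r - 3004 = \sqrt{1805 + i \sqrt{454}} - 3004 = -3004 + \sqrt{1805 + i \sqrt{454}}$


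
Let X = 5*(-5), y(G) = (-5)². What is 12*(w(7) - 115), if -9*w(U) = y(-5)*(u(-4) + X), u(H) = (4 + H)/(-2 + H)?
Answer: -1640/3 ≈ -546.67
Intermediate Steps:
u(H) = (4 + H)/(-2 + H)
y(G) = 25
X = -25
w(U) = 625/9 (w(U) = -25*((4 - 4)/(-2 - 4) - 25)/9 = -25*(0/(-6) - 25)/9 = -25*(-⅙*0 - 25)/9 = -25*(0 - 25)/9 = -25*(-25)/9 = -⅑*(-625) = 625/9)
12*(w(7) - 115) = 12*(625/9 - 115) = 12*(-410/9) = -1640/3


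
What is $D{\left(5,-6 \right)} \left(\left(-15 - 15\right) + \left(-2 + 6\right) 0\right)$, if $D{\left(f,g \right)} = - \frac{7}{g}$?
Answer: $-35$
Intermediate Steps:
$D{\left(5,-6 \right)} \left(\left(-15 - 15\right) + \left(-2 + 6\right) 0\right) = - \frac{7}{-6} \left(\left(-15 - 15\right) + \left(-2 + 6\right) 0\right) = \left(-7\right) \left(- \frac{1}{6}\right) \left(-30 + 4 \cdot 0\right) = \frac{7 \left(-30 + 0\right)}{6} = \frac{7}{6} \left(-30\right) = -35$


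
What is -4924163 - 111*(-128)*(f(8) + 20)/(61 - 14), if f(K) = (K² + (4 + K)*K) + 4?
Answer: -228821389/47 ≈ -4.8685e+6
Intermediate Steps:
f(K) = 4 + K² + K*(4 + K) (f(K) = (K² + K*(4 + K)) + 4 = 4 + K² + K*(4 + K))
-4924163 - 111*(-128)*(f(8) + 20)/(61 - 14) = -4924163 - 111*(-128)*((4 + 2*8² + 4*8) + 20)/(61 - 14) = -4924163 - (-14208)*((4 + 2*64 + 32) + 20)/47 = -4924163 - (-14208)*((4 + 128 + 32) + 20)*(1/47) = -4924163 - (-14208)*(164 + 20)*(1/47) = -4924163 - (-14208)*184*(1/47) = -4924163 - (-14208)*184/47 = -4924163 - 1*(-2614272/47) = -4924163 + 2614272/47 = -228821389/47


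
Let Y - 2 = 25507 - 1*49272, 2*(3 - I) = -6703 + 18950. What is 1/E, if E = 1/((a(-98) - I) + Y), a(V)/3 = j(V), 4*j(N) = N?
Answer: -17716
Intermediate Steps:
j(N) = N/4
a(V) = 3*V/4 (a(V) = 3*(V/4) = 3*V/4)
I = -12241/2 (I = 3 - (-6703 + 18950)/2 = 3 - 1/2*12247 = 3 - 12247/2 = -12241/2 ≈ -6120.5)
Y = -23763 (Y = 2 + (25507 - 1*49272) = 2 + (25507 - 49272) = 2 - 23765 = -23763)
E = -1/17716 (E = 1/(((3/4)*(-98) - 1*(-12241/2)) - 23763) = 1/((-147/2 + 12241/2) - 23763) = 1/(6047 - 23763) = 1/(-17716) = -1/17716 ≈ -5.6446e-5)
1/E = 1/(-1/17716) = -17716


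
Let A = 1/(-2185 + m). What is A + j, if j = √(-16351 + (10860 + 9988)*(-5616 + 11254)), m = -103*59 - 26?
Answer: -1/8288 + 3*√13058297 ≈ 10841.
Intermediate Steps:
m = -6103 (m = -6077 - 26 = -6103)
j = 3*√13058297 (j = √(-16351 + 20848*5638) = √(-16351 + 117541024) = √117524673 = 3*√13058297 ≈ 10841.)
A = -1/8288 (A = 1/(-2185 - 6103) = 1/(-8288) = -1/8288 ≈ -0.00012066)
A + j = -1/8288 + 3*√13058297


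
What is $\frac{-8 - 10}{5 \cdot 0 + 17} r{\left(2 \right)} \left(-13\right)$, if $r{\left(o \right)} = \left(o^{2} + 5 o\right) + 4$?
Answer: $\frac{4212}{17} \approx 247.76$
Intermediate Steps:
$r{\left(o \right)} = 4 + o^{2} + 5 o$
$\frac{-8 - 10}{5 \cdot 0 + 17} r{\left(2 \right)} \left(-13\right) = \frac{-8 - 10}{5 \cdot 0 + 17} \left(4 + 2^{2} + 5 \cdot 2\right) \left(-13\right) = - \frac{18}{0 + 17} \left(4 + 4 + 10\right) \left(-13\right) = - \frac{18}{17} \cdot 18 \left(-13\right) = \left(-18\right) \frac{1}{17} \cdot 18 \left(-13\right) = \left(- \frac{18}{17}\right) 18 \left(-13\right) = \left(- \frac{324}{17}\right) \left(-13\right) = \frac{4212}{17}$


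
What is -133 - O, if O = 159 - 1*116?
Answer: -176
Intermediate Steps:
O = 43 (O = 159 - 116 = 43)
-133 - O = -133 - 1*43 = -133 - 43 = -176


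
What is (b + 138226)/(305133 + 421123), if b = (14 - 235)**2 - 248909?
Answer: -30921/363128 ≈ -0.085152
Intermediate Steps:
b = -200068 (b = (-221)**2 - 248909 = 48841 - 248909 = -200068)
(b + 138226)/(305133 + 421123) = (-200068 + 138226)/(305133 + 421123) = -61842/726256 = -61842*1/726256 = -30921/363128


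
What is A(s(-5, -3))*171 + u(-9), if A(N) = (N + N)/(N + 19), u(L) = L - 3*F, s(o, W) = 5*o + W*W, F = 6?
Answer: -1851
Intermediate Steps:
s(o, W) = W² + 5*o (s(o, W) = 5*o + W² = W² + 5*o)
u(L) = -18 + L (u(L) = L - 3*6 = L - 18 = -18 + L)
A(N) = 2*N/(19 + N) (A(N) = (2*N)/(19 + N) = 2*N/(19 + N))
A(s(-5, -3))*171 + u(-9) = (2*((-3)² + 5*(-5))/(19 + ((-3)² + 5*(-5))))*171 + (-18 - 9) = (2*(9 - 25)/(19 + (9 - 25)))*171 - 27 = (2*(-16)/(19 - 16))*171 - 27 = (2*(-16)/3)*171 - 27 = (2*(-16)*(⅓))*171 - 27 = -32/3*171 - 27 = -1824 - 27 = -1851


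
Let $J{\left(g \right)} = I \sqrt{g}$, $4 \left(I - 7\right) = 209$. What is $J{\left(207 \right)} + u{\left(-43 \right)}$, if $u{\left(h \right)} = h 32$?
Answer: $-1376 + \frac{711 \sqrt{23}}{4} \approx -523.54$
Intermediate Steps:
$I = \frac{237}{4}$ ($I = 7 + \frac{1}{4} \cdot 209 = 7 + \frac{209}{4} = \frac{237}{4} \approx 59.25$)
$J{\left(g \right)} = \frac{237 \sqrt{g}}{4}$
$u{\left(h \right)} = 32 h$
$J{\left(207 \right)} + u{\left(-43 \right)} = \frac{237 \sqrt{207}}{4} + 32 \left(-43\right) = \frac{237 \cdot 3 \sqrt{23}}{4} - 1376 = \frac{711 \sqrt{23}}{4} - 1376 = -1376 + \frac{711 \sqrt{23}}{4}$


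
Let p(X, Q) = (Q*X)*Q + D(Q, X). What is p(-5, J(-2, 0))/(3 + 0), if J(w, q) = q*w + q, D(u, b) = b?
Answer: -5/3 ≈ -1.6667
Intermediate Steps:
J(w, q) = q + q*w
p(X, Q) = X + X*Q² (p(X, Q) = (Q*X)*Q + X = X*Q² + X = X + X*Q²)
p(-5, J(-2, 0))/(3 + 0) = (-5*(1 + (0*(1 - 2))²))/(3 + 0) = -5*(1 + (0*(-1))²)/3 = -5*(1 + 0²)*(⅓) = -5*(1 + 0)*(⅓) = -5*1*(⅓) = -5*⅓ = -5/3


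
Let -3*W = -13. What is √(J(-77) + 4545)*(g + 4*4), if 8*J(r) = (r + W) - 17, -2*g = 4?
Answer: 7*√652866/6 ≈ 942.67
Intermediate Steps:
W = 13/3 (W = -⅓*(-13) = 13/3 ≈ 4.3333)
g = -2 (g = -½*4 = -2)
J(r) = -19/12 + r/8 (J(r) = ((r + 13/3) - 17)/8 = ((13/3 + r) - 17)/8 = (-38/3 + r)/8 = -19/12 + r/8)
√(J(-77) + 4545)*(g + 4*4) = √((-19/12 + (⅛)*(-77)) + 4545)*(-2 + 4*4) = √((-19/12 - 77/8) + 4545)*(-2 + 16) = √(-269/24 + 4545)*14 = √(108811/24)*14 = (√652866/12)*14 = 7*√652866/6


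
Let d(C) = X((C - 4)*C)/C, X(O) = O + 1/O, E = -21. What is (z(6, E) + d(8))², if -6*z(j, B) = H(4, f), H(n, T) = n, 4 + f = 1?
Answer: 6568969/589824 ≈ 11.137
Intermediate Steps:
f = -3 (f = -4 + 1 = -3)
z(j, B) = -⅔ (z(j, B) = -⅙*4 = -⅔)
d(C) = (C*(-4 + C) + 1/(C*(-4 + C)))/C (d(C) = ((C - 4)*C + 1/((C - 4)*C))/C = ((-4 + C)*C + 1/((-4 + C)*C))/C = (C*(-4 + C) + 1/(C*(-4 + C)))/C)
(z(6, E) + d(8))² = (-⅔ + (1 + 8²*(-4 + 8)²)/(8²*(-4 + 8)))² = (-⅔ + (1/64)*(1 + 64*4²)/4)² = (-⅔ + (1/64)*(¼)*(1 + 64*16))² = (-⅔ + (1/64)*(¼)*(1 + 1024))² = (-⅔ + (1/64)*(¼)*1025)² = (-⅔ + 1025/256)² = (2563/768)² = 6568969/589824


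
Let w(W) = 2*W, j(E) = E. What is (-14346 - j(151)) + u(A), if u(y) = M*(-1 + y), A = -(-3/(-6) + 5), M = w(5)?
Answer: -14562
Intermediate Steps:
M = 10 (M = 2*5 = 10)
A = -11/2 (A = -(-3*(-⅙) + 5) = -(½ + 5) = -1*11/2 = -11/2 ≈ -5.5000)
u(y) = -10 + 10*y (u(y) = 10*(-1 + y) = -10 + 10*y)
(-14346 - j(151)) + u(A) = (-14346 - 1*151) + (-10 + 10*(-11/2)) = (-14346 - 151) + (-10 - 55) = -14497 - 65 = -14562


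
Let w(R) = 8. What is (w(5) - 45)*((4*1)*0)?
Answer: 0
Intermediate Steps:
(w(5) - 45)*((4*1)*0) = (8 - 45)*((4*1)*0) = -148*0 = -37*0 = 0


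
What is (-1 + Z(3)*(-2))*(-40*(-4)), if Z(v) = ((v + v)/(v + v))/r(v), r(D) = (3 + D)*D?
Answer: -1600/9 ≈ -177.78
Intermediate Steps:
r(D) = D*(3 + D)
Z(v) = 1/(v*(3 + v)) (Z(v) = ((v + v)/(v + v))/((v*(3 + v))) = ((2*v)/((2*v)))*(1/(v*(3 + v))) = ((2*v)*(1/(2*v)))*(1/(v*(3 + v))) = 1*(1/(v*(3 + v))) = 1/(v*(3 + v)))
(-1 + Z(3)*(-2))*(-40*(-4)) = (-1 + (1/(3*(3 + 3)))*(-2))*(-40*(-4)) = (-1 + ((1/3)/6)*(-2))*(-8*(-20)) = (-1 + ((1/3)*(1/6))*(-2))*160 = (-1 + (1/18)*(-2))*160 = (-1 - 1/9)*160 = -10/9*160 = -1600/9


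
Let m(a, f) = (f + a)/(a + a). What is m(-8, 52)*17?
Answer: -187/4 ≈ -46.750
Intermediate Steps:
m(a, f) = (a + f)/(2*a) (m(a, f) = (a + f)/((2*a)) = (a + f)*(1/(2*a)) = (a + f)/(2*a))
m(-8, 52)*17 = ((½)*(-8 + 52)/(-8))*17 = ((½)*(-⅛)*44)*17 = -11/4*17 = -187/4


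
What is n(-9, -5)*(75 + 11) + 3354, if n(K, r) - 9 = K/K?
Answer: 4214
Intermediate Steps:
n(K, r) = 10 (n(K, r) = 9 + K/K = 9 + 1 = 10)
n(-9, -5)*(75 + 11) + 3354 = 10*(75 + 11) + 3354 = 10*86 + 3354 = 860 + 3354 = 4214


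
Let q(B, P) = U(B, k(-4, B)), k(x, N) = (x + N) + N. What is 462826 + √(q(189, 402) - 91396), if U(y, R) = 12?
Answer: 462826 + 2*I*√22846 ≈ 4.6283e+5 + 302.3*I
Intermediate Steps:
k(x, N) = x + 2*N (k(x, N) = (N + x) + N = x + 2*N)
q(B, P) = 12
462826 + √(q(189, 402) - 91396) = 462826 + √(12 - 91396) = 462826 + √(-91384) = 462826 + 2*I*√22846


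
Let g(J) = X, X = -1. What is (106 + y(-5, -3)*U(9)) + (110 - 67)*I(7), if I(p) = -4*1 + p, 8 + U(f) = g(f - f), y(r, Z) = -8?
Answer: 307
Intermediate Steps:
g(J) = -1
U(f) = -9 (U(f) = -8 - 1 = -9)
I(p) = -4 + p
(106 + y(-5, -3)*U(9)) + (110 - 67)*I(7) = (106 - 8*(-9)) + (110 - 67)*(-4 + 7) = (106 + 72) + 43*3 = 178 + 129 = 307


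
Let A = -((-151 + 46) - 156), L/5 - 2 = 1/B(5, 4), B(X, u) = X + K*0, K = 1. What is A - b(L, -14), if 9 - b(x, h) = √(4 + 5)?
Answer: 255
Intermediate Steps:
B(X, u) = X (B(X, u) = X + 1*0 = X + 0 = X)
L = 11 (L = 10 + 5/5 = 10 + 5*(⅕) = 10 + 1 = 11)
b(x, h) = 6 (b(x, h) = 9 - √(4 + 5) = 9 - √9 = 9 - 1*3 = 9 - 3 = 6)
A = 261 (A = -(-105 - 156) = -1*(-261) = 261)
A - b(L, -14) = 261 - 1*6 = 261 - 6 = 255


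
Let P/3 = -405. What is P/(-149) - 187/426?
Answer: 489727/63474 ≈ 7.7154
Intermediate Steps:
P = -1215 (P = 3*(-405) = -1215)
P/(-149) - 187/426 = -1215/(-149) - 187/426 = -1215*(-1/149) - 187*1/426 = 1215/149 - 187/426 = 489727/63474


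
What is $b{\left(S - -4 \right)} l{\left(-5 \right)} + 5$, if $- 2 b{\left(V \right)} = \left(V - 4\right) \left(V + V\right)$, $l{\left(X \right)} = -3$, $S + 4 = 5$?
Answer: $20$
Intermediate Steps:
$S = 1$ ($S = -4 + 5 = 1$)
$b{\left(V \right)} = - V \left(-4 + V\right)$ ($b{\left(V \right)} = - \frac{\left(V - 4\right) \left(V + V\right)}{2} = - \frac{\left(-4 + V\right) 2 V}{2} = - \frac{2 V \left(-4 + V\right)}{2} = - V \left(-4 + V\right)$)
$b{\left(S - -4 \right)} l{\left(-5 \right)} + 5 = \left(1 - -4\right) \left(4 - \left(1 - -4\right)\right) \left(-3\right) + 5 = \left(1 + 4\right) \left(4 - \left(1 + 4\right)\right) \left(-3\right) + 5 = 5 \left(4 - 5\right) \left(-3\right) + 5 = 5 \left(-1\right) \left(-3\right) + 5 = \left(-5\right) \left(-3\right) + 5 = 15 + 5 = 20$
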